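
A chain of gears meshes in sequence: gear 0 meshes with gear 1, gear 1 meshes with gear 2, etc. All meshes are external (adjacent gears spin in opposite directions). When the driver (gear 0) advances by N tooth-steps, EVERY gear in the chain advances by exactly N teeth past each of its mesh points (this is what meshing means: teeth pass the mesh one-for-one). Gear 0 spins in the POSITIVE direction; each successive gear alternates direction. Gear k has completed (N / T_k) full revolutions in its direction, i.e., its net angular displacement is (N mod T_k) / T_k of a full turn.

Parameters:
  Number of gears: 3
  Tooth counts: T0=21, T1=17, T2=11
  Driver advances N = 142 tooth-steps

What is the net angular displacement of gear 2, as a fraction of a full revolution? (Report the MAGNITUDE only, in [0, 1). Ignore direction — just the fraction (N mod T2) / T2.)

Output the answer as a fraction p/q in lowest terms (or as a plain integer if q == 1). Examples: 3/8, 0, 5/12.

Chain of 3 gears, tooth counts: [21, 17, 11]
  gear 0: T0=21, direction=positive, advance = 142 mod 21 = 16 teeth = 16/21 turn
  gear 1: T1=17, direction=negative, advance = 142 mod 17 = 6 teeth = 6/17 turn
  gear 2: T2=11, direction=positive, advance = 142 mod 11 = 10 teeth = 10/11 turn
Gear 2: 142 mod 11 = 10
Fraction = 10 / 11 = 10/11 (gcd(10,11)=1) = 10/11

Answer: 10/11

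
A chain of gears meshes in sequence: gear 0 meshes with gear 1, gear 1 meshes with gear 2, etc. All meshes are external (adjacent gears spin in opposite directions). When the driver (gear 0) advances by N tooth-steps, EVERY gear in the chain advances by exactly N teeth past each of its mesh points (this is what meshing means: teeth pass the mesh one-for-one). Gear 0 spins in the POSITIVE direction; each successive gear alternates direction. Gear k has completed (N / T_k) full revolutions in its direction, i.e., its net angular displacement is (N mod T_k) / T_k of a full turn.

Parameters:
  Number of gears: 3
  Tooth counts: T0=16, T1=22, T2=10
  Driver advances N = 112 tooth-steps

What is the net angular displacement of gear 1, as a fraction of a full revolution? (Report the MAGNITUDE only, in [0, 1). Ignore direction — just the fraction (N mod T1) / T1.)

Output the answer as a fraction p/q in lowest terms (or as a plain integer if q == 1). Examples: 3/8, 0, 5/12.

Answer: 1/11

Derivation:
Chain of 3 gears, tooth counts: [16, 22, 10]
  gear 0: T0=16, direction=positive, advance = 112 mod 16 = 0 teeth = 0/16 turn
  gear 1: T1=22, direction=negative, advance = 112 mod 22 = 2 teeth = 2/22 turn
  gear 2: T2=10, direction=positive, advance = 112 mod 10 = 2 teeth = 2/10 turn
Gear 1: 112 mod 22 = 2
Fraction = 2 / 22 = 1/11 (gcd(2,22)=2) = 1/11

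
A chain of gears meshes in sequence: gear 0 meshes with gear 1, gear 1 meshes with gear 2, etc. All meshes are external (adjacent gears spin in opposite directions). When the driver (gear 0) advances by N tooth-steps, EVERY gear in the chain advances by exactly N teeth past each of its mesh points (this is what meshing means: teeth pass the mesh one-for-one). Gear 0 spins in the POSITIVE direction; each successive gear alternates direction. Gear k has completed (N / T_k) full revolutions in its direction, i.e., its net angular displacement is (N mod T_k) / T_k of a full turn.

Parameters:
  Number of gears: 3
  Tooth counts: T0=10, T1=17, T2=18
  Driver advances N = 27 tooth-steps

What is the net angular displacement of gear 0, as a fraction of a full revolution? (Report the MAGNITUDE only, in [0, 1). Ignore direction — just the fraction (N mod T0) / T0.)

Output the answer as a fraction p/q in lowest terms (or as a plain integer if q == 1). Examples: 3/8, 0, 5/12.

Chain of 3 gears, tooth counts: [10, 17, 18]
  gear 0: T0=10, direction=positive, advance = 27 mod 10 = 7 teeth = 7/10 turn
  gear 1: T1=17, direction=negative, advance = 27 mod 17 = 10 teeth = 10/17 turn
  gear 2: T2=18, direction=positive, advance = 27 mod 18 = 9 teeth = 9/18 turn
Gear 0: 27 mod 10 = 7
Fraction = 7 / 10 = 7/10 (gcd(7,10)=1) = 7/10

Answer: 7/10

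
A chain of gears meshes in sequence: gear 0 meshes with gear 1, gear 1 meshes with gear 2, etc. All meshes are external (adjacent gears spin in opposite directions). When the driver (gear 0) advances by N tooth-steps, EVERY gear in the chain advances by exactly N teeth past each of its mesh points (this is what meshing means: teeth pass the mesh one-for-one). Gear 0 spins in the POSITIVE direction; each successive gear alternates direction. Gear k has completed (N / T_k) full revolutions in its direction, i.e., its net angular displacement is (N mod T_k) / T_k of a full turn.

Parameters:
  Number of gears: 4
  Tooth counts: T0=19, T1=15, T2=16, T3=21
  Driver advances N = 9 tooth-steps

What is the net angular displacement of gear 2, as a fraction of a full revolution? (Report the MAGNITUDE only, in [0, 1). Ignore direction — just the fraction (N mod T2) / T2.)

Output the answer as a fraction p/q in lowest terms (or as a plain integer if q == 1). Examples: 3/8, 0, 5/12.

Chain of 4 gears, tooth counts: [19, 15, 16, 21]
  gear 0: T0=19, direction=positive, advance = 9 mod 19 = 9 teeth = 9/19 turn
  gear 1: T1=15, direction=negative, advance = 9 mod 15 = 9 teeth = 9/15 turn
  gear 2: T2=16, direction=positive, advance = 9 mod 16 = 9 teeth = 9/16 turn
  gear 3: T3=21, direction=negative, advance = 9 mod 21 = 9 teeth = 9/21 turn
Gear 2: 9 mod 16 = 9
Fraction = 9 / 16 = 9/16 (gcd(9,16)=1) = 9/16

Answer: 9/16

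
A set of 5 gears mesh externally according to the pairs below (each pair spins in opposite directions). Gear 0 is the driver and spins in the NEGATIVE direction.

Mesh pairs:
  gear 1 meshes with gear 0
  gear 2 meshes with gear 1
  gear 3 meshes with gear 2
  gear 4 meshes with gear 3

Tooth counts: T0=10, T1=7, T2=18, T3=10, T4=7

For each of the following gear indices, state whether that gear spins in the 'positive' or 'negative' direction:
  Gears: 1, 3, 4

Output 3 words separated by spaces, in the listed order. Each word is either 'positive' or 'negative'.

Answer: positive positive negative

Derivation:
Gear 0 (driver): negative (depth 0)
  gear 1: meshes with gear 0 -> depth 1 -> positive (opposite of gear 0)
  gear 2: meshes with gear 1 -> depth 2 -> negative (opposite of gear 1)
  gear 3: meshes with gear 2 -> depth 3 -> positive (opposite of gear 2)
  gear 4: meshes with gear 3 -> depth 4 -> negative (opposite of gear 3)
Queried indices 1, 3, 4 -> positive, positive, negative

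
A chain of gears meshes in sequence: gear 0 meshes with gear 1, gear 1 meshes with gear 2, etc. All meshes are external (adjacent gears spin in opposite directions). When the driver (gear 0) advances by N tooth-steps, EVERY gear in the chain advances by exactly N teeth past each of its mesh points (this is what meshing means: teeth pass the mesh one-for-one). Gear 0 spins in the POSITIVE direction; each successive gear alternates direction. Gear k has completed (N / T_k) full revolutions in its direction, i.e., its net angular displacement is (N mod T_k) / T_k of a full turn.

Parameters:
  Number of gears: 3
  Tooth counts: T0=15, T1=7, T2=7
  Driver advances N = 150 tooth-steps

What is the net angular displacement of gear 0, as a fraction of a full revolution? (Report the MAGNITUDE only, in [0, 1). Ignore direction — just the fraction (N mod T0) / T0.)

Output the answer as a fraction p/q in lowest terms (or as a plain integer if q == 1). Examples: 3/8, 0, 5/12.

Chain of 3 gears, tooth counts: [15, 7, 7]
  gear 0: T0=15, direction=positive, advance = 150 mod 15 = 0 teeth = 0/15 turn
  gear 1: T1=7, direction=negative, advance = 150 mod 7 = 3 teeth = 3/7 turn
  gear 2: T2=7, direction=positive, advance = 150 mod 7 = 3 teeth = 3/7 turn
Gear 0: 150 mod 15 = 0
Fraction = 0 / 15 = 0/1 (gcd(0,15)=15) = 0

Answer: 0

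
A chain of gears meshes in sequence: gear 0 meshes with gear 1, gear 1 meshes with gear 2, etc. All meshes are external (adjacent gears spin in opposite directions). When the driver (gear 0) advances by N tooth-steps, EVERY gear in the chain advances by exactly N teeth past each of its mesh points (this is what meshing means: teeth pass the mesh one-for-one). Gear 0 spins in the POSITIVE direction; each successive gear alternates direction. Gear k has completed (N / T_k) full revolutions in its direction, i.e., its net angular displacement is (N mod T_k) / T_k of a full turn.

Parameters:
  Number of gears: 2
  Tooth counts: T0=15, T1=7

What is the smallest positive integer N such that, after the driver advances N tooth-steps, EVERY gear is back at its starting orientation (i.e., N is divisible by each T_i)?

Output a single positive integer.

Gear k returns to start when N is a multiple of T_k.
All gears at start simultaneously when N is a common multiple of [15, 7]; the smallest such N is lcm(15, 7).
Start: lcm = T0 = 15
Fold in T1=7: gcd(15, 7) = 1; lcm(15, 7) = 15 * 7 / 1 = 105 / 1 = 105
Full cycle length = 105

Answer: 105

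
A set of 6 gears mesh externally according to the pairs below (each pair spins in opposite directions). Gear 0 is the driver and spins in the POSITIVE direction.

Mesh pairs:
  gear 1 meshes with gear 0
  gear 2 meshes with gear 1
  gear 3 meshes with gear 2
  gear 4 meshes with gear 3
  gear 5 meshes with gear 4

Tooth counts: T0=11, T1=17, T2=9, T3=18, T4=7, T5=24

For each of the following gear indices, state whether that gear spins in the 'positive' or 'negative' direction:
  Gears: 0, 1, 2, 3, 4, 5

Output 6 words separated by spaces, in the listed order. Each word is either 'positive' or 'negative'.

Answer: positive negative positive negative positive negative

Derivation:
Gear 0 (driver): positive (depth 0)
  gear 1: meshes with gear 0 -> depth 1 -> negative (opposite of gear 0)
  gear 2: meshes with gear 1 -> depth 2 -> positive (opposite of gear 1)
  gear 3: meshes with gear 2 -> depth 3 -> negative (opposite of gear 2)
  gear 4: meshes with gear 3 -> depth 4 -> positive (opposite of gear 3)
  gear 5: meshes with gear 4 -> depth 5 -> negative (opposite of gear 4)
Queried indices 0, 1, 2, 3, 4, 5 -> positive, negative, positive, negative, positive, negative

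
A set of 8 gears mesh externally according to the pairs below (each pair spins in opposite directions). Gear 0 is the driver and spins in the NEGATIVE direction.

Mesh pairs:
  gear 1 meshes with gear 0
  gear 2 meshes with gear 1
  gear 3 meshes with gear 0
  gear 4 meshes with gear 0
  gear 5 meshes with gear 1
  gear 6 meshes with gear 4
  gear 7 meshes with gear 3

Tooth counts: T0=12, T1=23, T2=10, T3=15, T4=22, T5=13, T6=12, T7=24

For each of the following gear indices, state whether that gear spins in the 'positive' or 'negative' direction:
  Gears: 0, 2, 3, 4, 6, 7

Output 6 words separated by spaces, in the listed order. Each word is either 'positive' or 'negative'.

Answer: negative negative positive positive negative negative

Derivation:
Gear 0 (driver): negative (depth 0)
  gear 1: meshes with gear 0 -> depth 1 -> positive (opposite of gear 0)
  gear 2: meshes with gear 1 -> depth 2 -> negative (opposite of gear 1)
  gear 3: meshes with gear 0 -> depth 1 -> positive (opposite of gear 0)
  gear 4: meshes with gear 0 -> depth 1 -> positive (opposite of gear 0)
  gear 5: meshes with gear 1 -> depth 2 -> negative (opposite of gear 1)
  gear 6: meshes with gear 4 -> depth 2 -> negative (opposite of gear 4)
  gear 7: meshes with gear 3 -> depth 2 -> negative (opposite of gear 3)
Queried indices 0, 2, 3, 4, 6, 7 -> negative, negative, positive, positive, negative, negative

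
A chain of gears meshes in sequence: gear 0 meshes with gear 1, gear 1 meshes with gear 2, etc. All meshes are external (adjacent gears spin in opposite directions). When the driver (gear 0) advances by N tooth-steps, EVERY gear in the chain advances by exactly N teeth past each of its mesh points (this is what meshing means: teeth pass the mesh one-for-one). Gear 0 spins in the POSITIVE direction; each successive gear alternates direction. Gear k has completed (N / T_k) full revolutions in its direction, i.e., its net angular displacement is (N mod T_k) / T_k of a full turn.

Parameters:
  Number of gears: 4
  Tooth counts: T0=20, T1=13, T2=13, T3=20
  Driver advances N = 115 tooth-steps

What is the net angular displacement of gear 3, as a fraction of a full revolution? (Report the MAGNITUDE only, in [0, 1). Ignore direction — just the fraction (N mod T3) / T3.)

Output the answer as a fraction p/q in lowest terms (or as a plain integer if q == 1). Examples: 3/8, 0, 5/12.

Answer: 3/4

Derivation:
Chain of 4 gears, tooth counts: [20, 13, 13, 20]
  gear 0: T0=20, direction=positive, advance = 115 mod 20 = 15 teeth = 15/20 turn
  gear 1: T1=13, direction=negative, advance = 115 mod 13 = 11 teeth = 11/13 turn
  gear 2: T2=13, direction=positive, advance = 115 mod 13 = 11 teeth = 11/13 turn
  gear 3: T3=20, direction=negative, advance = 115 mod 20 = 15 teeth = 15/20 turn
Gear 3: 115 mod 20 = 15
Fraction = 15 / 20 = 3/4 (gcd(15,20)=5) = 3/4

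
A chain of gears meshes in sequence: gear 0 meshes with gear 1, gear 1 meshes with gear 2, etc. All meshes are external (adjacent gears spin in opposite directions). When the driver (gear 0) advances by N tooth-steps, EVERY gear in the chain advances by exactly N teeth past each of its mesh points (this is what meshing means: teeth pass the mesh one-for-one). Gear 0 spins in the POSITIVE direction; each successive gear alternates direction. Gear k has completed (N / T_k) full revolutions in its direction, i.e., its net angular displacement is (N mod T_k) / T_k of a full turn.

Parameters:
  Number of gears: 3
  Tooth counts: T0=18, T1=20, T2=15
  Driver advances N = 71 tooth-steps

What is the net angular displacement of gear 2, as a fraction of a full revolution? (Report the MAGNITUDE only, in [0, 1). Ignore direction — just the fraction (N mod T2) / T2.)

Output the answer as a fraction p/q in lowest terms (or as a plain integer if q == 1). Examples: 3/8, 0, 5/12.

Answer: 11/15

Derivation:
Chain of 3 gears, tooth counts: [18, 20, 15]
  gear 0: T0=18, direction=positive, advance = 71 mod 18 = 17 teeth = 17/18 turn
  gear 1: T1=20, direction=negative, advance = 71 mod 20 = 11 teeth = 11/20 turn
  gear 2: T2=15, direction=positive, advance = 71 mod 15 = 11 teeth = 11/15 turn
Gear 2: 71 mod 15 = 11
Fraction = 11 / 15 = 11/15 (gcd(11,15)=1) = 11/15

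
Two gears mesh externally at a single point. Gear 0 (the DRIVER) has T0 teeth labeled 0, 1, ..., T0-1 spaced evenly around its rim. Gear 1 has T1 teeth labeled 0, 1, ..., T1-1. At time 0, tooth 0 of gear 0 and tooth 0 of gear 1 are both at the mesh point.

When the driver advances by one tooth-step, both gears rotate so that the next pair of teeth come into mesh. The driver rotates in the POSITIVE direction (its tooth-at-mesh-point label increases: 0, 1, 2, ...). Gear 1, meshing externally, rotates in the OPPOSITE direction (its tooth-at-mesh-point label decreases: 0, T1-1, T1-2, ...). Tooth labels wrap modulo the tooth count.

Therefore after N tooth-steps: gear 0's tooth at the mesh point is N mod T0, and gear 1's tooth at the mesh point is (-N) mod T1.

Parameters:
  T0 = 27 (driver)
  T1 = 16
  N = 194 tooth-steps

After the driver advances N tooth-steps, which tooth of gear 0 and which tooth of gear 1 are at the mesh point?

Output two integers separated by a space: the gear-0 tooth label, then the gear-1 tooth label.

Answer: 5 14

Derivation:
Gear 0 (driver, T0=27): tooth at mesh = N mod T0
  194 = 7 * 27 + 5, so 194 mod 27 = 5
  gear 0 tooth = 5
Gear 1 (driven, T1=16): tooth at mesh = (-N) mod T1
  194 = 12 * 16 + 2, so 194 mod 16 = 2
  (-194) mod 16 = (-2) mod 16 = 16 - 2 = 14
Mesh after 194 steps: gear-0 tooth 5 meets gear-1 tooth 14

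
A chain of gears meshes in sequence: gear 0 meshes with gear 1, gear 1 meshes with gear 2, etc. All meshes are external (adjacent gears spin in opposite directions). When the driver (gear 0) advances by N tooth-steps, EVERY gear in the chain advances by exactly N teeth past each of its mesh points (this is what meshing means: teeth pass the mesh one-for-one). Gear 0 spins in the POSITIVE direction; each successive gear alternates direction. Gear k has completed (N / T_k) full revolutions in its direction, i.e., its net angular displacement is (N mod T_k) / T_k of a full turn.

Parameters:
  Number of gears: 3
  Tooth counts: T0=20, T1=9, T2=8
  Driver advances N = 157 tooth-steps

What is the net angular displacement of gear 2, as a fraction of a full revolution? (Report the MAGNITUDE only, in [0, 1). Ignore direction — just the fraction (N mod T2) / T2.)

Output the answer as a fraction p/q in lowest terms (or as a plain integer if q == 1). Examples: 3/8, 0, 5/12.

Answer: 5/8

Derivation:
Chain of 3 gears, tooth counts: [20, 9, 8]
  gear 0: T0=20, direction=positive, advance = 157 mod 20 = 17 teeth = 17/20 turn
  gear 1: T1=9, direction=negative, advance = 157 mod 9 = 4 teeth = 4/9 turn
  gear 2: T2=8, direction=positive, advance = 157 mod 8 = 5 teeth = 5/8 turn
Gear 2: 157 mod 8 = 5
Fraction = 5 / 8 = 5/8 (gcd(5,8)=1) = 5/8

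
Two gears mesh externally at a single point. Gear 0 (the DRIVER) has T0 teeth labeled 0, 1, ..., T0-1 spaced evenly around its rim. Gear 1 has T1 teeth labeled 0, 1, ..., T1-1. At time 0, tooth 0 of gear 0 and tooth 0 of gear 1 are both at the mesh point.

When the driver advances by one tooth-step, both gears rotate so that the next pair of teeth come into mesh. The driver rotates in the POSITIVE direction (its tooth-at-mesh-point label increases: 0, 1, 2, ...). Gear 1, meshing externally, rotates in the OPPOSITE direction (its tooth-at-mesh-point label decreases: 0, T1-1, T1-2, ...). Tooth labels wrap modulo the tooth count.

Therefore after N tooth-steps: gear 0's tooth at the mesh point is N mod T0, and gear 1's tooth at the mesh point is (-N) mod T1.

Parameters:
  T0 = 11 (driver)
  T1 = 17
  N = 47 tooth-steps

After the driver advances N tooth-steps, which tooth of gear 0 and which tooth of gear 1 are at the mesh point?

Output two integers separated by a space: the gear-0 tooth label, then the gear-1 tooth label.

Gear 0 (driver, T0=11): tooth at mesh = N mod T0
  47 = 4 * 11 + 3, so 47 mod 11 = 3
  gear 0 tooth = 3
Gear 1 (driven, T1=17): tooth at mesh = (-N) mod T1
  47 = 2 * 17 + 13, so 47 mod 17 = 13
  (-47) mod 17 = (-13) mod 17 = 17 - 13 = 4
Mesh after 47 steps: gear-0 tooth 3 meets gear-1 tooth 4

Answer: 3 4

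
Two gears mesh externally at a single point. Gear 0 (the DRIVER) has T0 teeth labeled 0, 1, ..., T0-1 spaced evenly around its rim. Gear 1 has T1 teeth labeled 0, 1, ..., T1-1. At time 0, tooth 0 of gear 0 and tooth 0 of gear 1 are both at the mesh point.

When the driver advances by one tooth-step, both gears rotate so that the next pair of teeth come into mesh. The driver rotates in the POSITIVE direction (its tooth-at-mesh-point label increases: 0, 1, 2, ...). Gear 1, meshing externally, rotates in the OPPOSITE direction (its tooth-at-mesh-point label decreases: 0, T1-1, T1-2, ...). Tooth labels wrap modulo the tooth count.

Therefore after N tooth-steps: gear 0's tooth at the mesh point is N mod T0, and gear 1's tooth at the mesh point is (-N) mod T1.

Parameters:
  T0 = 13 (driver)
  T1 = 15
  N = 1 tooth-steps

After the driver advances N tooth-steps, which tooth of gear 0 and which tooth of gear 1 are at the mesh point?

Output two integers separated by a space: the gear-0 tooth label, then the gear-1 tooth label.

Gear 0 (driver, T0=13): tooth at mesh = N mod T0
  1 = 0 * 13 + 1, so 1 mod 13 = 1
  gear 0 tooth = 1
Gear 1 (driven, T1=15): tooth at mesh = (-N) mod T1
  1 = 0 * 15 + 1, so 1 mod 15 = 1
  (-1) mod 15 = (-1) mod 15 = 15 - 1 = 14
Mesh after 1 steps: gear-0 tooth 1 meets gear-1 tooth 14

Answer: 1 14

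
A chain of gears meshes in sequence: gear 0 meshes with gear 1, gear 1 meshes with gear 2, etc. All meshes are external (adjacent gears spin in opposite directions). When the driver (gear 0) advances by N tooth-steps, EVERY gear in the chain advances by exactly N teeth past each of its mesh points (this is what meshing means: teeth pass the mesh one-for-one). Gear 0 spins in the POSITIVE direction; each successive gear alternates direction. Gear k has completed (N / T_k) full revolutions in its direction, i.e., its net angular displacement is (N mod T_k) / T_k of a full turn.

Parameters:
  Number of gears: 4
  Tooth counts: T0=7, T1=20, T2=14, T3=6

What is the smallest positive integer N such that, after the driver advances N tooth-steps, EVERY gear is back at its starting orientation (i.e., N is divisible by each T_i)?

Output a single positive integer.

Answer: 420

Derivation:
Gear k returns to start when N is a multiple of T_k.
All gears at start simultaneously when N is a common multiple of [7, 20, 14, 6]; the smallest such N is lcm(7, 20, 14, 6).
Start: lcm = T0 = 7
Fold in T1=20: gcd(7, 20) = 1; lcm(7, 20) = 7 * 20 / 1 = 140 / 1 = 140
Fold in T2=14: gcd(140, 14) = 14; lcm(140, 14) = 140 * 14 / 14 = 1960 / 14 = 140
Fold in T3=6: gcd(140, 6) = 2; lcm(140, 6) = 140 * 6 / 2 = 840 / 2 = 420
Full cycle length = 420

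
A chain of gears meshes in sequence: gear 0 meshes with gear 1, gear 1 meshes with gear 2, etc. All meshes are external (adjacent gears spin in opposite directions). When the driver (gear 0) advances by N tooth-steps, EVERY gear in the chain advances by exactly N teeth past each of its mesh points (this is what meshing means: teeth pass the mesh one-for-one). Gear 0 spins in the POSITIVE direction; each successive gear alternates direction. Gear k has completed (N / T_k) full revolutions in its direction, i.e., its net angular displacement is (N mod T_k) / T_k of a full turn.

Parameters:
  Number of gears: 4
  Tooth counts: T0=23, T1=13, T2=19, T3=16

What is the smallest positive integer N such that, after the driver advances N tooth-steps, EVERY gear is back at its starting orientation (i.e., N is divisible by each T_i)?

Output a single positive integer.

Answer: 90896

Derivation:
Gear k returns to start when N is a multiple of T_k.
All gears at start simultaneously when N is a common multiple of [23, 13, 19, 16]; the smallest such N is lcm(23, 13, 19, 16).
Start: lcm = T0 = 23
Fold in T1=13: gcd(23, 13) = 1; lcm(23, 13) = 23 * 13 / 1 = 299 / 1 = 299
Fold in T2=19: gcd(299, 19) = 1; lcm(299, 19) = 299 * 19 / 1 = 5681 / 1 = 5681
Fold in T3=16: gcd(5681, 16) = 1; lcm(5681, 16) = 5681 * 16 / 1 = 90896 / 1 = 90896
Full cycle length = 90896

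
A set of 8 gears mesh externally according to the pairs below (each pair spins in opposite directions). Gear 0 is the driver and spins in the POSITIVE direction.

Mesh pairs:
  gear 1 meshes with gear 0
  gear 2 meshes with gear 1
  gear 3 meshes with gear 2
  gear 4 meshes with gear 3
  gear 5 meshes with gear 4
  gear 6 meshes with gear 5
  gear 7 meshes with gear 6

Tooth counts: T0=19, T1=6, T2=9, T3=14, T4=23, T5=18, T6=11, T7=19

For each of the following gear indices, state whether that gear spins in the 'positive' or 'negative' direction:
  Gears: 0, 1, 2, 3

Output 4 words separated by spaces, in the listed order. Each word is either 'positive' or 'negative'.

Answer: positive negative positive negative

Derivation:
Gear 0 (driver): positive (depth 0)
  gear 1: meshes with gear 0 -> depth 1 -> negative (opposite of gear 0)
  gear 2: meshes with gear 1 -> depth 2 -> positive (opposite of gear 1)
  gear 3: meshes with gear 2 -> depth 3 -> negative (opposite of gear 2)
  gear 4: meshes with gear 3 -> depth 4 -> positive (opposite of gear 3)
  gear 5: meshes with gear 4 -> depth 5 -> negative (opposite of gear 4)
  gear 6: meshes with gear 5 -> depth 6 -> positive (opposite of gear 5)
  gear 7: meshes with gear 6 -> depth 7 -> negative (opposite of gear 6)
Queried indices 0, 1, 2, 3 -> positive, negative, positive, negative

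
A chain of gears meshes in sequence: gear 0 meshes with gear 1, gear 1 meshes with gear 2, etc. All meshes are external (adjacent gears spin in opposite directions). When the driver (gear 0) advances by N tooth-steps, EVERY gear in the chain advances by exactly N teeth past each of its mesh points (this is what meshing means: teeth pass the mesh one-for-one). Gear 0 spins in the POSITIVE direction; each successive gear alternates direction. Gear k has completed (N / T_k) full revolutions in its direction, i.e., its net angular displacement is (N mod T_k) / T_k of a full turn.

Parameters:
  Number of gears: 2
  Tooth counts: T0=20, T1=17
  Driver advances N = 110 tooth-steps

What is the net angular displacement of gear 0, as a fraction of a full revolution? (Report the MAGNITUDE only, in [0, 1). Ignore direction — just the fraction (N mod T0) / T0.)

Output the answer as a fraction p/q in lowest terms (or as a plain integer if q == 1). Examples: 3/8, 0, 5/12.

Chain of 2 gears, tooth counts: [20, 17]
  gear 0: T0=20, direction=positive, advance = 110 mod 20 = 10 teeth = 10/20 turn
  gear 1: T1=17, direction=negative, advance = 110 mod 17 = 8 teeth = 8/17 turn
Gear 0: 110 mod 20 = 10
Fraction = 10 / 20 = 1/2 (gcd(10,20)=10) = 1/2

Answer: 1/2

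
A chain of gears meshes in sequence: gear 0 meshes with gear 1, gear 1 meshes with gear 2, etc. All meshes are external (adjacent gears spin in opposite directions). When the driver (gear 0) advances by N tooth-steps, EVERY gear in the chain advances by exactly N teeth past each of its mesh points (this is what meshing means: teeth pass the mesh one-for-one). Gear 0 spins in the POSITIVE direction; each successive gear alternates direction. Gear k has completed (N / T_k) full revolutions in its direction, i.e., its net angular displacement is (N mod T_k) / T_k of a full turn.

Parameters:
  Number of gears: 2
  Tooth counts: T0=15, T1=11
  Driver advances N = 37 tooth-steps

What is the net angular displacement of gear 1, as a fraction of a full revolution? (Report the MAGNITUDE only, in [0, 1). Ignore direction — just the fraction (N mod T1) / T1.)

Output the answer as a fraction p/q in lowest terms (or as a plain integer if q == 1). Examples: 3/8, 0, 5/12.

Chain of 2 gears, tooth counts: [15, 11]
  gear 0: T0=15, direction=positive, advance = 37 mod 15 = 7 teeth = 7/15 turn
  gear 1: T1=11, direction=negative, advance = 37 mod 11 = 4 teeth = 4/11 turn
Gear 1: 37 mod 11 = 4
Fraction = 4 / 11 = 4/11 (gcd(4,11)=1) = 4/11

Answer: 4/11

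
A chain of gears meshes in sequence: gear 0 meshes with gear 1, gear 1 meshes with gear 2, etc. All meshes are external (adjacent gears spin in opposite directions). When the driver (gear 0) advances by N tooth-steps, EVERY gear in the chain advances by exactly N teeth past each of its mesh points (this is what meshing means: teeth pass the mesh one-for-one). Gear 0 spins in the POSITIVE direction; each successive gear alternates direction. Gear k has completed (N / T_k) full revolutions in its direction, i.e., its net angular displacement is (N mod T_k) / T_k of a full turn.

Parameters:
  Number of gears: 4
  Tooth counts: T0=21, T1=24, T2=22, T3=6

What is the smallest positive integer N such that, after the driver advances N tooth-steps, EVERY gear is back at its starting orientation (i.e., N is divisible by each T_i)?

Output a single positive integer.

Answer: 1848

Derivation:
Gear k returns to start when N is a multiple of T_k.
All gears at start simultaneously when N is a common multiple of [21, 24, 22, 6]; the smallest such N is lcm(21, 24, 22, 6).
Start: lcm = T0 = 21
Fold in T1=24: gcd(21, 24) = 3; lcm(21, 24) = 21 * 24 / 3 = 504 / 3 = 168
Fold in T2=22: gcd(168, 22) = 2; lcm(168, 22) = 168 * 22 / 2 = 3696 / 2 = 1848
Fold in T3=6: gcd(1848, 6) = 6; lcm(1848, 6) = 1848 * 6 / 6 = 11088 / 6 = 1848
Full cycle length = 1848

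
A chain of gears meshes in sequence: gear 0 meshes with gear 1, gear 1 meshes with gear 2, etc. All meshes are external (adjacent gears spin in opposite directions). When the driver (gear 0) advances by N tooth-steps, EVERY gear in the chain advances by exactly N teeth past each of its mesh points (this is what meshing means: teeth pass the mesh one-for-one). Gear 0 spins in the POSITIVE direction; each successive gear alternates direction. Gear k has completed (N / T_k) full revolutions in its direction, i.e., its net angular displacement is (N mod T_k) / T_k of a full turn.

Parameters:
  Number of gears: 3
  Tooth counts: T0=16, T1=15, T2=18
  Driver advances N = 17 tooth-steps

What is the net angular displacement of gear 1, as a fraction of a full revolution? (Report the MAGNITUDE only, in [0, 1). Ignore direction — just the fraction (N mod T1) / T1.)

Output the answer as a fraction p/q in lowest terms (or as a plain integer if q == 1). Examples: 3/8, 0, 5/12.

Chain of 3 gears, tooth counts: [16, 15, 18]
  gear 0: T0=16, direction=positive, advance = 17 mod 16 = 1 teeth = 1/16 turn
  gear 1: T1=15, direction=negative, advance = 17 mod 15 = 2 teeth = 2/15 turn
  gear 2: T2=18, direction=positive, advance = 17 mod 18 = 17 teeth = 17/18 turn
Gear 1: 17 mod 15 = 2
Fraction = 2 / 15 = 2/15 (gcd(2,15)=1) = 2/15

Answer: 2/15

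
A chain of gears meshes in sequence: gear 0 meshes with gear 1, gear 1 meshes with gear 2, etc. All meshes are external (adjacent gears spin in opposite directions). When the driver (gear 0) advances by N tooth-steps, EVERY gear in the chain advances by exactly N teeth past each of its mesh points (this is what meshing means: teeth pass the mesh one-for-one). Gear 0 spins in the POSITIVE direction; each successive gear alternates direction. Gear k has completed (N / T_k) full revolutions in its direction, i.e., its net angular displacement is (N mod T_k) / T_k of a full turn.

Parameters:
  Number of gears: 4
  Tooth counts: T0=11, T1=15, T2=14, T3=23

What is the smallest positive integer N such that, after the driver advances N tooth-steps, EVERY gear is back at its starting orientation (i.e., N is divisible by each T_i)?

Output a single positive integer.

Gear k returns to start when N is a multiple of T_k.
All gears at start simultaneously when N is a common multiple of [11, 15, 14, 23]; the smallest such N is lcm(11, 15, 14, 23).
Start: lcm = T0 = 11
Fold in T1=15: gcd(11, 15) = 1; lcm(11, 15) = 11 * 15 / 1 = 165 / 1 = 165
Fold in T2=14: gcd(165, 14) = 1; lcm(165, 14) = 165 * 14 / 1 = 2310 / 1 = 2310
Fold in T3=23: gcd(2310, 23) = 1; lcm(2310, 23) = 2310 * 23 / 1 = 53130 / 1 = 53130
Full cycle length = 53130

Answer: 53130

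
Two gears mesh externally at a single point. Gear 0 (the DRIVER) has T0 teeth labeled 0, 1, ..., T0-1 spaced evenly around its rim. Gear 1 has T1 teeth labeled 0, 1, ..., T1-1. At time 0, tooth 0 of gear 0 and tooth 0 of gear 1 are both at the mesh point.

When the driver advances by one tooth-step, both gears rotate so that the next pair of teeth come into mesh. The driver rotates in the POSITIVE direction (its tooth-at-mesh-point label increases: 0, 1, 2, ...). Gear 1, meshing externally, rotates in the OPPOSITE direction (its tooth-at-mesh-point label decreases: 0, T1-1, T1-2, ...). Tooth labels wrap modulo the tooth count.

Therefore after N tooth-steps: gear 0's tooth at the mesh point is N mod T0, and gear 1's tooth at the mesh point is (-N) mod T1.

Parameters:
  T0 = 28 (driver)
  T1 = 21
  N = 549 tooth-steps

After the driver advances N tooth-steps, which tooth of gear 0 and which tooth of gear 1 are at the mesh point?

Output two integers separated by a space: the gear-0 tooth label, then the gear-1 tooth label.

Gear 0 (driver, T0=28): tooth at mesh = N mod T0
  549 = 19 * 28 + 17, so 549 mod 28 = 17
  gear 0 tooth = 17
Gear 1 (driven, T1=21): tooth at mesh = (-N) mod T1
  549 = 26 * 21 + 3, so 549 mod 21 = 3
  (-549) mod 21 = (-3) mod 21 = 21 - 3 = 18
Mesh after 549 steps: gear-0 tooth 17 meets gear-1 tooth 18

Answer: 17 18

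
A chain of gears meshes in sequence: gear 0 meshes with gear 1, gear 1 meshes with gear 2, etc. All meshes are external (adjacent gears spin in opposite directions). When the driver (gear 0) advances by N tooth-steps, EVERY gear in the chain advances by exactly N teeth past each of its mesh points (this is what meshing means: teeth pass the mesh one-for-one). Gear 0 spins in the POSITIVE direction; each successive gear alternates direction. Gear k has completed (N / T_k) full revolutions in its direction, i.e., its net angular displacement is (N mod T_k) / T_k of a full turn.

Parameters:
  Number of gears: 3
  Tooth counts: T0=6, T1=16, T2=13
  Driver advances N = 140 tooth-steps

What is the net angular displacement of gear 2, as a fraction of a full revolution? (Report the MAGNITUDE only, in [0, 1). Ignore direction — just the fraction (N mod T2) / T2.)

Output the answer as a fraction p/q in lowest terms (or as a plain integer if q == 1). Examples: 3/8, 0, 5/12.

Chain of 3 gears, tooth counts: [6, 16, 13]
  gear 0: T0=6, direction=positive, advance = 140 mod 6 = 2 teeth = 2/6 turn
  gear 1: T1=16, direction=negative, advance = 140 mod 16 = 12 teeth = 12/16 turn
  gear 2: T2=13, direction=positive, advance = 140 mod 13 = 10 teeth = 10/13 turn
Gear 2: 140 mod 13 = 10
Fraction = 10 / 13 = 10/13 (gcd(10,13)=1) = 10/13

Answer: 10/13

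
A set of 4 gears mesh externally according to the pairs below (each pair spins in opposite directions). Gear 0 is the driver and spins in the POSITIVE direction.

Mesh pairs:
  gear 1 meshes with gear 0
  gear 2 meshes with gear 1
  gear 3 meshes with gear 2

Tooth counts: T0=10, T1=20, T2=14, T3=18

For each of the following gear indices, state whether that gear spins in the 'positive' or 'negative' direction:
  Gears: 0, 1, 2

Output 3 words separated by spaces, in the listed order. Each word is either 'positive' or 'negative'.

Answer: positive negative positive

Derivation:
Gear 0 (driver): positive (depth 0)
  gear 1: meshes with gear 0 -> depth 1 -> negative (opposite of gear 0)
  gear 2: meshes with gear 1 -> depth 2 -> positive (opposite of gear 1)
  gear 3: meshes with gear 2 -> depth 3 -> negative (opposite of gear 2)
Queried indices 0, 1, 2 -> positive, negative, positive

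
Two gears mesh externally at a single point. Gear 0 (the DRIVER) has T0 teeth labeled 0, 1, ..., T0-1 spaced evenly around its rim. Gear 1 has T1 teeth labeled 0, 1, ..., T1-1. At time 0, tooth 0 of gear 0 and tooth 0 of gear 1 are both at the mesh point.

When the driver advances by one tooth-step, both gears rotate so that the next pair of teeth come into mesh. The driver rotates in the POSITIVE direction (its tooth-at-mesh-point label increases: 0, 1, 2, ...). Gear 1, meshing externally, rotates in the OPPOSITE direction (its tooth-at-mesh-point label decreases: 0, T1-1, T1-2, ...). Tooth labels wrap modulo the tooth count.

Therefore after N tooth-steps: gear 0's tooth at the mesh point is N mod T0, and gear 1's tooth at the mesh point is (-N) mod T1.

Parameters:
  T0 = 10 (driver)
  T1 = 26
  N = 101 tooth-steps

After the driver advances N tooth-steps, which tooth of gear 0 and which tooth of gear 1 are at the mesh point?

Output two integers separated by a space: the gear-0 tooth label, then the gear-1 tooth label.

Gear 0 (driver, T0=10): tooth at mesh = N mod T0
  101 = 10 * 10 + 1, so 101 mod 10 = 1
  gear 0 tooth = 1
Gear 1 (driven, T1=26): tooth at mesh = (-N) mod T1
  101 = 3 * 26 + 23, so 101 mod 26 = 23
  (-101) mod 26 = (-23) mod 26 = 26 - 23 = 3
Mesh after 101 steps: gear-0 tooth 1 meets gear-1 tooth 3

Answer: 1 3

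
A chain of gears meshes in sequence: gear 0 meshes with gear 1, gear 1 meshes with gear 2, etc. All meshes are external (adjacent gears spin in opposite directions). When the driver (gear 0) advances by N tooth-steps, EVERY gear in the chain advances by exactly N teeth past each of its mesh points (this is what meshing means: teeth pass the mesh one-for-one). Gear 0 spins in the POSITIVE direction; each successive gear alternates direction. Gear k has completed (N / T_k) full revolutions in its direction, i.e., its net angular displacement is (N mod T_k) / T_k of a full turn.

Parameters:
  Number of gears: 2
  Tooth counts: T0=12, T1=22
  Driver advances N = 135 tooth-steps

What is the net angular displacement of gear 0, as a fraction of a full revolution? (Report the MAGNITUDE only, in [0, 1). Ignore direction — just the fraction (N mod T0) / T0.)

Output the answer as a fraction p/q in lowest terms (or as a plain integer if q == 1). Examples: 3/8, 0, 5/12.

Answer: 1/4

Derivation:
Chain of 2 gears, tooth counts: [12, 22]
  gear 0: T0=12, direction=positive, advance = 135 mod 12 = 3 teeth = 3/12 turn
  gear 1: T1=22, direction=negative, advance = 135 mod 22 = 3 teeth = 3/22 turn
Gear 0: 135 mod 12 = 3
Fraction = 3 / 12 = 1/4 (gcd(3,12)=3) = 1/4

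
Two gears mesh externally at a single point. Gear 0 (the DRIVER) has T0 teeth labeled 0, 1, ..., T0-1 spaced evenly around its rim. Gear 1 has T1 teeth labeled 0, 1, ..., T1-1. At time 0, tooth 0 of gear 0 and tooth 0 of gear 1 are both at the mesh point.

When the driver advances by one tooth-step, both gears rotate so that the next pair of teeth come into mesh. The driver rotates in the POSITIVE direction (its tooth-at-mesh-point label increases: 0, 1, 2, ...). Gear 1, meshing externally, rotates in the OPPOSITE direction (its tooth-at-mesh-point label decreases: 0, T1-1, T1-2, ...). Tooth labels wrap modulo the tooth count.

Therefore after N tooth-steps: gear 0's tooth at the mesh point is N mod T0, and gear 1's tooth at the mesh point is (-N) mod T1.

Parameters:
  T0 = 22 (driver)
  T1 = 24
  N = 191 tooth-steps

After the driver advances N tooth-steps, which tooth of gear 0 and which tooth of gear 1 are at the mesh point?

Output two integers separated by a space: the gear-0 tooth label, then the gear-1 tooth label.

Gear 0 (driver, T0=22): tooth at mesh = N mod T0
  191 = 8 * 22 + 15, so 191 mod 22 = 15
  gear 0 tooth = 15
Gear 1 (driven, T1=24): tooth at mesh = (-N) mod T1
  191 = 7 * 24 + 23, so 191 mod 24 = 23
  (-191) mod 24 = (-23) mod 24 = 24 - 23 = 1
Mesh after 191 steps: gear-0 tooth 15 meets gear-1 tooth 1

Answer: 15 1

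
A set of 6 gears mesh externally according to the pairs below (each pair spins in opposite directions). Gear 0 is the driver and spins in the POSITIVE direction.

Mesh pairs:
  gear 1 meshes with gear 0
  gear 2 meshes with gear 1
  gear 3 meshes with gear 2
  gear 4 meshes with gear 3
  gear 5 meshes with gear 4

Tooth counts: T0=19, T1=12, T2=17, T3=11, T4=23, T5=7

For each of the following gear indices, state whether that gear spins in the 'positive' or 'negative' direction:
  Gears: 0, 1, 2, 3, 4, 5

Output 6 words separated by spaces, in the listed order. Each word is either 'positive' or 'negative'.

Gear 0 (driver): positive (depth 0)
  gear 1: meshes with gear 0 -> depth 1 -> negative (opposite of gear 0)
  gear 2: meshes with gear 1 -> depth 2 -> positive (opposite of gear 1)
  gear 3: meshes with gear 2 -> depth 3 -> negative (opposite of gear 2)
  gear 4: meshes with gear 3 -> depth 4 -> positive (opposite of gear 3)
  gear 5: meshes with gear 4 -> depth 5 -> negative (opposite of gear 4)
Queried indices 0, 1, 2, 3, 4, 5 -> positive, negative, positive, negative, positive, negative

Answer: positive negative positive negative positive negative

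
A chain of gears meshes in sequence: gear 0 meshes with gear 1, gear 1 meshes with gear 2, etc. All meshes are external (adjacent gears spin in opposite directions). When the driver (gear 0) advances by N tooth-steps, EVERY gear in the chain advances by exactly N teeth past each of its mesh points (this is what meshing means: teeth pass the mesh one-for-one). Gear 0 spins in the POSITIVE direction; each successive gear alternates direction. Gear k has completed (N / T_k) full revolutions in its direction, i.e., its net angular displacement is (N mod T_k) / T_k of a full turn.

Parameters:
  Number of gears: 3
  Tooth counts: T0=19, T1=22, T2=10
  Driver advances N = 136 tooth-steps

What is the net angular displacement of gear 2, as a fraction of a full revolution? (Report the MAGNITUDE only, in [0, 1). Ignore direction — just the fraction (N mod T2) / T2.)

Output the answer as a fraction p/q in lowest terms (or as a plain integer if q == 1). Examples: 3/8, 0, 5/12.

Answer: 3/5

Derivation:
Chain of 3 gears, tooth counts: [19, 22, 10]
  gear 0: T0=19, direction=positive, advance = 136 mod 19 = 3 teeth = 3/19 turn
  gear 1: T1=22, direction=negative, advance = 136 mod 22 = 4 teeth = 4/22 turn
  gear 2: T2=10, direction=positive, advance = 136 mod 10 = 6 teeth = 6/10 turn
Gear 2: 136 mod 10 = 6
Fraction = 6 / 10 = 3/5 (gcd(6,10)=2) = 3/5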